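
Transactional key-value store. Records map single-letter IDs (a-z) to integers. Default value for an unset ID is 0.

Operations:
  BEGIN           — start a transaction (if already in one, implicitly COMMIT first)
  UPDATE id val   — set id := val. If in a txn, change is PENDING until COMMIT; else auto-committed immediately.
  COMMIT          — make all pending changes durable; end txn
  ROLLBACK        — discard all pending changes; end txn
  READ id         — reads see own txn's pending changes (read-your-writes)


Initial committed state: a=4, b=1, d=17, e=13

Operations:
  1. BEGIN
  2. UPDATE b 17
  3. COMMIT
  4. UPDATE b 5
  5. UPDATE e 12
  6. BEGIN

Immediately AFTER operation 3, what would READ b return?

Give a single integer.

Answer: 17

Derivation:
Initial committed: {a=4, b=1, d=17, e=13}
Op 1: BEGIN: in_txn=True, pending={}
Op 2: UPDATE b=17 (pending; pending now {b=17})
Op 3: COMMIT: merged ['b'] into committed; committed now {a=4, b=17, d=17, e=13}
After op 3: visible(b) = 17 (pending={}, committed={a=4, b=17, d=17, e=13})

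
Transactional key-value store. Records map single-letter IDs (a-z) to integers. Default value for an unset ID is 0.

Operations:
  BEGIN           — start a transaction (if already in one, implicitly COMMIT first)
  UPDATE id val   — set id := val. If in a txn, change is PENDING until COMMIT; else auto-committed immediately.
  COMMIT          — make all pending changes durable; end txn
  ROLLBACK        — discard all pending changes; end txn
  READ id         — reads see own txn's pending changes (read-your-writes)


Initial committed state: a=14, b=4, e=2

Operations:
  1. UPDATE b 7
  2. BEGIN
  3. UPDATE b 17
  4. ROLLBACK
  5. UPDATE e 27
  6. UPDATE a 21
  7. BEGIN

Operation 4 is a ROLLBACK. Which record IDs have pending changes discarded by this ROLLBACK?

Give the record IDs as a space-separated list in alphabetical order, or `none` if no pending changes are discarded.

Answer: b

Derivation:
Initial committed: {a=14, b=4, e=2}
Op 1: UPDATE b=7 (auto-commit; committed b=7)
Op 2: BEGIN: in_txn=True, pending={}
Op 3: UPDATE b=17 (pending; pending now {b=17})
Op 4: ROLLBACK: discarded pending ['b']; in_txn=False
Op 5: UPDATE e=27 (auto-commit; committed e=27)
Op 6: UPDATE a=21 (auto-commit; committed a=21)
Op 7: BEGIN: in_txn=True, pending={}
ROLLBACK at op 4 discards: ['b']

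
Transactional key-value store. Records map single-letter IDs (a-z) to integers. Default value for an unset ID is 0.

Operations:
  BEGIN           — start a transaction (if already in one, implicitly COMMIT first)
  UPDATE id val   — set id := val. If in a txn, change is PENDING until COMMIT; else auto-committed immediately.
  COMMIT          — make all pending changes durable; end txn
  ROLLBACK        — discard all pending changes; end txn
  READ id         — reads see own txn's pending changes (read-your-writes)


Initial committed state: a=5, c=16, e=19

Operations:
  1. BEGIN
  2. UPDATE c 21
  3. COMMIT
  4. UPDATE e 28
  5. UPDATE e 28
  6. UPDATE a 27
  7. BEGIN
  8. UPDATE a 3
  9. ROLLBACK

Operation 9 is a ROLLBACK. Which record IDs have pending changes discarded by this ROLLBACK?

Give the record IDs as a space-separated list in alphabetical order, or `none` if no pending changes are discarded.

Initial committed: {a=5, c=16, e=19}
Op 1: BEGIN: in_txn=True, pending={}
Op 2: UPDATE c=21 (pending; pending now {c=21})
Op 3: COMMIT: merged ['c'] into committed; committed now {a=5, c=21, e=19}
Op 4: UPDATE e=28 (auto-commit; committed e=28)
Op 5: UPDATE e=28 (auto-commit; committed e=28)
Op 6: UPDATE a=27 (auto-commit; committed a=27)
Op 7: BEGIN: in_txn=True, pending={}
Op 8: UPDATE a=3 (pending; pending now {a=3})
Op 9: ROLLBACK: discarded pending ['a']; in_txn=False
ROLLBACK at op 9 discards: ['a']

Answer: a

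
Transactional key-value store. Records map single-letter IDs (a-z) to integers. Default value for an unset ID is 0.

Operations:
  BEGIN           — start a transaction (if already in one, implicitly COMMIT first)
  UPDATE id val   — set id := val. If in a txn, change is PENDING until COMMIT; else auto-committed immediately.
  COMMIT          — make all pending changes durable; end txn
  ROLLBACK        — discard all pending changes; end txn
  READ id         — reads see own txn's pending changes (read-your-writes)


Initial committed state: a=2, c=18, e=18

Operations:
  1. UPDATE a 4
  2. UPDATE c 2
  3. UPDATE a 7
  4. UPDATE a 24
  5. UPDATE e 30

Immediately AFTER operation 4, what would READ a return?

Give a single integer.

Answer: 24

Derivation:
Initial committed: {a=2, c=18, e=18}
Op 1: UPDATE a=4 (auto-commit; committed a=4)
Op 2: UPDATE c=2 (auto-commit; committed c=2)
Op 3: UPDATE a=7 (auto-commit; committed a=7)
Op 4: UPDATE a=24 (auto-commit; committed a=24)
After op 4: visible(a) = 24 (pending={}, committed={a=24, c=2, e=18})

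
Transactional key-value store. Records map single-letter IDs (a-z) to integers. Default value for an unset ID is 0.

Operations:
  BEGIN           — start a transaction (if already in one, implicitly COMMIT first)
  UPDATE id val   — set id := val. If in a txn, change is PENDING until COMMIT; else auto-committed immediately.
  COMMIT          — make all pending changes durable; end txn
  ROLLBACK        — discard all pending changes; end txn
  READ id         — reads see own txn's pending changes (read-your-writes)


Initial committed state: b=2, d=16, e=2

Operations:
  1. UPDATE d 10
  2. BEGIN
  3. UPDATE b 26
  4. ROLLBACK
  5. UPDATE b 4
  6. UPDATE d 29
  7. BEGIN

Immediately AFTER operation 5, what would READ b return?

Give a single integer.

Answer: 4

Derivation:
Initial committed: {b=2, d=16, e=2}
Op 1: UPDATE d=10 (auto-commit; committed d=10)
Op 2: BEGIN: in_txn=True, pending={}
Op 3: UPDATE b=26 (pending; pending now {b=26})
Op 4: ROLLBACK: discarded pending ['b']; in_txn=False
Op 5: UPDATE b=4 (auto-commit; committed b=4)
After op 5: visible(b) = 4 (pending={}, committed={b=4, d=10, e=2})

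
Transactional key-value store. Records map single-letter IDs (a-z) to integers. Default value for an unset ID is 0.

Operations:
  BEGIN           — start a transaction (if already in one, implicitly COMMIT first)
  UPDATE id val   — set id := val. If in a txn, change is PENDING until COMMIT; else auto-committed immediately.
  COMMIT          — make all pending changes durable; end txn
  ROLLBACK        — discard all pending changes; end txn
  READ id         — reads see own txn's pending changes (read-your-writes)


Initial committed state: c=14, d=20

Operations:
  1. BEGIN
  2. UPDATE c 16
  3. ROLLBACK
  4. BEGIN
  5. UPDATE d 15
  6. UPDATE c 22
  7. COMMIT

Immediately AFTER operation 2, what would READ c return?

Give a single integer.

Answer: 16

Derivation:
Initial committed: {c=14, d=20}
Op 1: BEGIN: in_txn=True, pending={}
Op 2: UPDATE c=16 (pending; pending now {c=16})
After op 2: visible(c) = 16 (pending={c=16}, committed={c=14, d=20})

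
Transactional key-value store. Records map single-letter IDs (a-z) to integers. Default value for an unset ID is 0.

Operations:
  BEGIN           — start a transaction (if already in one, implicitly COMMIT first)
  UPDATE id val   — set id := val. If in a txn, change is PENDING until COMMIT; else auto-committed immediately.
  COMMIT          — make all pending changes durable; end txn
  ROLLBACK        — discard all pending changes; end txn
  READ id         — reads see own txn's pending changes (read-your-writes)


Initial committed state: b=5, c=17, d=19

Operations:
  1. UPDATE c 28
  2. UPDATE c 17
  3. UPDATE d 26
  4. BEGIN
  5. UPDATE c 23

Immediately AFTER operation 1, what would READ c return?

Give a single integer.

Answer: 28

Derivation:
Initial committed: {b=5, c=17, d=19}
Op 1: UPDATE c=28 (auto-commit; committed c=28)
After op 1: visible(c) = 28 (pending={}, committed={b=5, c=28, d=19})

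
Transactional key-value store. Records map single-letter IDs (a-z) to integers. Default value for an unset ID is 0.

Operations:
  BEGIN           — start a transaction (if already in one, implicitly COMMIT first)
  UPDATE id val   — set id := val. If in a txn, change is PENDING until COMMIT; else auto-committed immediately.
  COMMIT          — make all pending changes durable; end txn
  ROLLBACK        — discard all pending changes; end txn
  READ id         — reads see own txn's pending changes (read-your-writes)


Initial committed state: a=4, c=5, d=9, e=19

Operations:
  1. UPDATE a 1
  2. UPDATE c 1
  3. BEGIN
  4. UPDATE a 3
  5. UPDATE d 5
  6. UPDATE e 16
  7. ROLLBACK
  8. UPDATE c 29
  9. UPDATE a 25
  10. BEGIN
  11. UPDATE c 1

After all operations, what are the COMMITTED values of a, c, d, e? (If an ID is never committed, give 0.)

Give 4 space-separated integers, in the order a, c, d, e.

Initial committed: {a=4, c=5, d=9, e=19}
Op 1: UPDATE a=1 (auto-commit; committed a=1)
Op 2: UPDATE c=1 (auto-commit; committed c=1)
Op 3: BEGIN: in_txn=True, pending={}
Op 4: UPDATE a=3 (pending; pending now {a=3})
Op 5: UPDATE d=5 (pending; pending now {a=3, d=5})
Op 6: UPDATE e=16 (pending; pending now {a=3, d=5, e=16})
Op 7: ROLLBACK: discarded pending ['a', 'd', 'e']; in_txn=False
Op 8: UPDATE c=29 (auto-commit; committed c=29)
Op 9: UPDATE a=25 (auto-commit; committed a=25)
Op 10: BEGIN: in_txn=True, pending={}
Op 11: UPDATE c=1 (pending; pending now {c=1})
Final committed: {a=25, c=29, d=9, e=19}

Answer: 25 29 9 19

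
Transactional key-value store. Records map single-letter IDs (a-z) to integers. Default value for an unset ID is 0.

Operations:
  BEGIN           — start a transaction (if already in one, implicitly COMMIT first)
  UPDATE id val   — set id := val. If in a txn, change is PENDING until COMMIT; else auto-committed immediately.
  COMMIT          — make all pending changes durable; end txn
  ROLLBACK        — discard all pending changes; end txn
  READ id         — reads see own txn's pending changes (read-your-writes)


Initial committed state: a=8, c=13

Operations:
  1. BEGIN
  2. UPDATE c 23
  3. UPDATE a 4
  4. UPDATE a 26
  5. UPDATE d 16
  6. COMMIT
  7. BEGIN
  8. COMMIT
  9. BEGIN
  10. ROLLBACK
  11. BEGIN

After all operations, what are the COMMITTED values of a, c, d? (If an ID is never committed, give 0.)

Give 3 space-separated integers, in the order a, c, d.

Answer: 26 23 16

Derivation:
Initial committed: {a=8, c=13}
Op 1: BEGIN: in_txn=True, pending={}
Op 2: UPDATE c=23 (pending; pending now {c=23})
Op 3: UPDATE a=4 (pending; pending now {a=4, c=23})
Op 4: UPDATE a=26 (pending; pending now {a=26, c=23})
Op 5: UPDATE d=16 (pending; pending now {a=26, c=23, d=16})
Op 6: COMMIT: merged ['a', 'c', 'd'] into committed; committed now {a=26, c=23, d=16}
Op 7: BEGIN: in_txn=True, pending={}
Op 8: COMMIT: merged [] into committed; committed now {a=26, c=23, d=16}
Op 9: BEGIN: in_txn=True, pending={}
Op 10: ROLLBACK: discarded pending []; in_txn=False
Op 11: BEGIN: in_txn=True, pending={}
Final committed: {a=26, c=23, d=16}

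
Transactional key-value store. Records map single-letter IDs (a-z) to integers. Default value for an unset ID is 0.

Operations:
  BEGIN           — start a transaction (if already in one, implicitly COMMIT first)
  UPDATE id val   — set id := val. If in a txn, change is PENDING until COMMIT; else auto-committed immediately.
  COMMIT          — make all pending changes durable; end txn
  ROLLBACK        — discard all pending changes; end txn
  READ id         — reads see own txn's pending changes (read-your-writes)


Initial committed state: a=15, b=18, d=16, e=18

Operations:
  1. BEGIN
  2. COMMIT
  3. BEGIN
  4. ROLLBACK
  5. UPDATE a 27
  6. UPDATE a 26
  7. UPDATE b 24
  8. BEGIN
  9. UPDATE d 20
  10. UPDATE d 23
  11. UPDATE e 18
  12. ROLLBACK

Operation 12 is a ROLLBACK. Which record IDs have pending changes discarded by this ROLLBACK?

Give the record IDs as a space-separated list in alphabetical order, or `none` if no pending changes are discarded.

Answer: d e

Derivation:
Initial committed: {a=15, b=18, d=16, e=18}
Op 1: BEGIN: in_txn=True, pending={}
Op 2: COMMIT: merged [] into committed; committed now {a=15, b=18, d=16, e=18}
Op 3: BEGIN: in_txn=True, pending={}
Op 4: ROLLBACK: discarded pending []; in_txn=False
Op 5: UPDATE a=27 (auto-commit; committed a=27)
Op 6: UPDATE a=26 (auto-commit; committed a=26)
Op 7: UPDATE b=24 (auto-commit; committed b=24)
Op 8: BEGIN: in_txn=True, pending={}
Op 9: UPDATE d=20 (pending; pending now {d=20})
Op 10: UPDATE d=23 (pending; pending now {d=23})
Op 11: UPDATE e=18 (pending; pending now {d=23, e=18})
Op 12: ROLLBACK: discarded pending ['d', 'e']; in_txn=False
ROLLBACK at op 12 discards: ['d', 'e']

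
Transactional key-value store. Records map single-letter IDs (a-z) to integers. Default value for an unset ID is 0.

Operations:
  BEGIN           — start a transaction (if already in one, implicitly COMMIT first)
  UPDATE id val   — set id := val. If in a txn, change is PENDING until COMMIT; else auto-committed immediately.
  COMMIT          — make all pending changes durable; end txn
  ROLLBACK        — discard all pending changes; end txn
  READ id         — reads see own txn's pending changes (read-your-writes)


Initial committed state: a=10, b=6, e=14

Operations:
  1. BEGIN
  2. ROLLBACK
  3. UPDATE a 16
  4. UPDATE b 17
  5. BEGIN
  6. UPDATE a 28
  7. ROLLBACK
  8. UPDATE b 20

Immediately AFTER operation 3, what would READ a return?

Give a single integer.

Initial committed: {a=10, b=6, e=14}
Op 1: BEGIN: in_txn=True, pending={}
Op 2: ROLLBACK: discarded pending []; in_txn=False
Op 3: UPDATE a=16 (auto-commit; committed a=16)
After op 3: visible(a) = 16 (pending={}, committed={a=16, b=6, e=14})

Answer: 16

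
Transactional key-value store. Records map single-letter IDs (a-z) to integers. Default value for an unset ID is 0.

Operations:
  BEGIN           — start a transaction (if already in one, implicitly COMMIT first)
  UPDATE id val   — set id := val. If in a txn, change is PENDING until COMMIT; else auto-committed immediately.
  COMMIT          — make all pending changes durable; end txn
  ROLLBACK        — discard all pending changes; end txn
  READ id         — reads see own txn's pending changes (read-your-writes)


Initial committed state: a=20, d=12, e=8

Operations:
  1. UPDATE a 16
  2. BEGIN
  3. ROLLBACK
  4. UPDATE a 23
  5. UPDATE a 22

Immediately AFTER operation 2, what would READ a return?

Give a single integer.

Answer: 16

Derivation:
Initial committed: {a=20, d=12, e=8}
Op 1: UPDATE a=16 (auto-commit; committed a=16)
Op 2: BEGIN: in_txn=True, pending={}
After op 2: visible(a) = 16 (pending={}, committed={a=16, d=12, e=8})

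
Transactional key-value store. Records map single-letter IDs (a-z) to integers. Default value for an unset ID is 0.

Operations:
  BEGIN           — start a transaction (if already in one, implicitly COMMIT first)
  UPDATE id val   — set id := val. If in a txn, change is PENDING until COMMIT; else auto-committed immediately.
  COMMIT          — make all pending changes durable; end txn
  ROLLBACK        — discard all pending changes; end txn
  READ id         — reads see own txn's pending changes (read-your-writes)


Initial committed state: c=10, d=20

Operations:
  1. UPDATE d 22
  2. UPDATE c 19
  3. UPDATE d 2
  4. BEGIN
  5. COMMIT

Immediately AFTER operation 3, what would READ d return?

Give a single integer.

Answer: 2

Derivation:
Initial committed: {c=10, d=20}
Op 1: UPDATE d=22 (auto-commit; committed d=22)
Op 2: UPDATE c=19 (auto-commit; committed c=19)
Op 3: UPDATE d=2 (auto-commit; committed d=2)
After op 3: visible(d) = 2 (pending={}, committed={c=19, d=2})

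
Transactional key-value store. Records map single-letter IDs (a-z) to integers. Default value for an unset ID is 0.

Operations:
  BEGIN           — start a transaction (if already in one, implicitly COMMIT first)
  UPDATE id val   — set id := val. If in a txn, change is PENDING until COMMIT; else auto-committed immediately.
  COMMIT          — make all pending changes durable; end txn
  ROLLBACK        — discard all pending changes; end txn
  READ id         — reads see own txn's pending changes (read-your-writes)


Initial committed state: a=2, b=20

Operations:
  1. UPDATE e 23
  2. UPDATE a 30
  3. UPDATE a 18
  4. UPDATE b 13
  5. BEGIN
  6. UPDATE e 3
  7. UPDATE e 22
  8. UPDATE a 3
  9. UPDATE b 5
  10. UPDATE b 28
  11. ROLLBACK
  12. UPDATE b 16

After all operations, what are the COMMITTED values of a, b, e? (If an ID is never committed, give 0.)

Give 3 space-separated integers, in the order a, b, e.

Answer: 18 16 23

Derivation:
Initial committed: {a=2, b=20}
Op 1: UPDATE e=23 (auto-commit; committed e=23)
Op 2: UPDATE a=30 (auto-commit; committed a=30)
Op 3: UPDATE a=18 (auto-commit; committed a=18)
Op 4: UPDATE b=13 (auto-commit; committed b=13)
Op 5: BEGIN: in_txn=True, pending={}
Op 6: UPDATE e=3 (pending; pending now {e=3})
Op 7: UPDATE e=22 (pending; pending now {e=22})
Op 8: UPDATE a=3 (pending; pending now {a=3, e=22})
Op 9: UPDATE b=5 (pending; pending now {a=3, b=5, e=22})
Op 10: UPDATE b=28 (pending; pending now {a=3, b=28, e=22})
Op 11: ROLLBACK: discarded pending ['a', 'b', 'e']; in_txn=False
Op 12: UPDATE b=16 (auto-commit; committed b=16)
Final committed: {a=18, b=16, e=23}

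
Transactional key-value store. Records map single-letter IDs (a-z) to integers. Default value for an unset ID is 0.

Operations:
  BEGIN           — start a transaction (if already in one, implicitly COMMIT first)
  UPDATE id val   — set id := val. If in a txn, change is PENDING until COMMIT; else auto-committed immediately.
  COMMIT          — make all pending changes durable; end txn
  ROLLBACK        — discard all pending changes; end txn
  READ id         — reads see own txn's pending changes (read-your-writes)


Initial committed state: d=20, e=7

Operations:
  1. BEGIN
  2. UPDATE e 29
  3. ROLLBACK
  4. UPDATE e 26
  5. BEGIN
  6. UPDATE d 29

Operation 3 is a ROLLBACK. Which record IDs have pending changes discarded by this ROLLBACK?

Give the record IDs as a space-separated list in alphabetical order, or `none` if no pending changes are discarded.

Initial committed: {d=20, e=7}
Op 1: BEGIN: in_txn=True, pending={}
Op 2: UPDATE e=29 (pending; pending now {e=29})
Op 3: ROLLBACK: discarded pending ['e']; in_txn=False
Op 4: UPDATE e=26 (auto-commit; committed e=26)
Op 5: BEGIN: in_txn=True, pending={}
Op 6: UPDATE d=29 (pending; pending now {d=29})
ROLLBACK at op 3 discards: ['e']

Answer: e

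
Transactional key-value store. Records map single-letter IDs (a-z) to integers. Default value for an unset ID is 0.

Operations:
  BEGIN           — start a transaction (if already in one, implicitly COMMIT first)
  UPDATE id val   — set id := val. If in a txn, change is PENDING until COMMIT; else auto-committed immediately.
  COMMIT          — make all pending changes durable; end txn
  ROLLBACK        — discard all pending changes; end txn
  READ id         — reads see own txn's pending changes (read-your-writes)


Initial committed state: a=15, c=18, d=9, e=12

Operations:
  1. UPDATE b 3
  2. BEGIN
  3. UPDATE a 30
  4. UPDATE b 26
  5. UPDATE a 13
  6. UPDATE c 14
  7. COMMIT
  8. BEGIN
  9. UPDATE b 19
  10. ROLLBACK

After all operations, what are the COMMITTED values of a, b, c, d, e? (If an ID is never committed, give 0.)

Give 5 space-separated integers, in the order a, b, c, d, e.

Initial committed: {a=15, c=18, d=9, e=12}
Op 1: UPDATE b=3 (auto-commit; committed b=3)
Op 2: BEGIN: in_txn=True, pending={}
Op 3: UPDATE a=30 (pending; pending now {a=30})
Op 4: UPDATE b=26 (pending; pending now {a=30, b=26})
Op 5: UPDATE a=13 (pending; pending now {a=13, b=26})
Op 6: UPDATE c=14 (pending; pending now {a=13, b=26, c=14})
Op 7: COMMIT: merged ['a', 'b', 'c'] into committed; committed now {a=13, b=26, c=14, d=9, e=12}
Op 8: BEGIN: in_txn=True, pending={}
Op 9: UPDATE b=19 (pending; pending now {b=19})
Op 10: ROLLBACK: discarded pending ['b']; in_txn=False
Final committed: {a=13, b=26, c=14, d=9, e=12}

Answer: 13 26 14 9 12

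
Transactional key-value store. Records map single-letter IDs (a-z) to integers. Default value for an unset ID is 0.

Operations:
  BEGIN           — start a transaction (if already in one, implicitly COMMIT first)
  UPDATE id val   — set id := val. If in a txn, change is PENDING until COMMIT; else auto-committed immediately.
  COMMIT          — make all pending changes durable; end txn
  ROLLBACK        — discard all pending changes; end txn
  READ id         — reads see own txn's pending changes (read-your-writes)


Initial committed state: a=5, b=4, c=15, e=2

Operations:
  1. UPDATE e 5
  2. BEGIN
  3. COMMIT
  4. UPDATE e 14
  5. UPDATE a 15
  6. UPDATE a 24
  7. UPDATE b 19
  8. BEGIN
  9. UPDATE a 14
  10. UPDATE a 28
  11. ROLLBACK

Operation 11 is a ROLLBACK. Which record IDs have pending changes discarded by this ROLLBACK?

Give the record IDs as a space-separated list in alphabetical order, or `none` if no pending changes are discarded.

Initial committed: {a=5, b=4, c=15, e=2}
Op 1: UPDATE e=5 (auto-commit; committed e=5)
Op 2: BEGIN: in_txn=True, pending={}
Op 3: COMMIT: merged [] into committed; committed now {a=5, b=4, c=15, e=5}
Op 4: UPDATE e=14 (auto-commit; committed e=14)
Op 5: UPDATE a=15 (auto-commit; committed a=15)
Op 6: UPDATE a=24 (auto-commit; committed a=24)
Op 7: UPDATE b=19 (auto-commit; committed b=19)
Op 8: BEGIN: in_txn=True, pending={}
Op 9: UPDATE a=14 (pending; pending now {a=14})
Op 10: UPDATE a=28 (pending; pending now {a=28})
Op 11: ROLLBACK: discarded pending ['a']; in_txn=False
ROLLBACK at op 11 discards: ['a']

Answer: a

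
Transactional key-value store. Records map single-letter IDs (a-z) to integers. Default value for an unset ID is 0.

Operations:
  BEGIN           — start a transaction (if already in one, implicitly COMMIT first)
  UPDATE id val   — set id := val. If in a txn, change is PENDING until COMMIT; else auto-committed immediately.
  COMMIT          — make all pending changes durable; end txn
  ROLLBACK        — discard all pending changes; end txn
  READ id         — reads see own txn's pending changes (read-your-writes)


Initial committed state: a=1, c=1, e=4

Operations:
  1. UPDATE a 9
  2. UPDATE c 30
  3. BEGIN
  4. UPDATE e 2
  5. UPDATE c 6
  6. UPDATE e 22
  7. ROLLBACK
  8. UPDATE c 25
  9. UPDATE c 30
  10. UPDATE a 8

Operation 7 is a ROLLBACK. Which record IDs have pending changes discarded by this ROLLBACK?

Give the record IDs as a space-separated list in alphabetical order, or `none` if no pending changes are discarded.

Answer: c e

Derivation:
Initial committed: {a=1, c=1, e=4}
Op 1: UPDATE a=9 (auto-commit; committed a=9)
Op 2: UPDATE c=30 (auto-commit; committed c=30)
Op 3: BEGIN: in_txn=True, pending={}
Op 4: UPDATE e=2 (pending; pending now {e=2})
Op 5: UPDATE c=6 (pending; pending now {c=6, e=2})
Op 6: UPDATE e=22 (pending; pending now {c=6, e=22})
Op 7: ROLLBACK: discarded pending ['c', 'e']; in_txn=False
Op 8: UPDATE c=25 (auto-commit; committed c=25)
Op 9: UPDATE c=30 (auto-commit; committed c=30)
Op 10: UPDATE a=8 (auto-commit; committed a=8)
ROLLBACK at op 7 discards: ['c', 'e']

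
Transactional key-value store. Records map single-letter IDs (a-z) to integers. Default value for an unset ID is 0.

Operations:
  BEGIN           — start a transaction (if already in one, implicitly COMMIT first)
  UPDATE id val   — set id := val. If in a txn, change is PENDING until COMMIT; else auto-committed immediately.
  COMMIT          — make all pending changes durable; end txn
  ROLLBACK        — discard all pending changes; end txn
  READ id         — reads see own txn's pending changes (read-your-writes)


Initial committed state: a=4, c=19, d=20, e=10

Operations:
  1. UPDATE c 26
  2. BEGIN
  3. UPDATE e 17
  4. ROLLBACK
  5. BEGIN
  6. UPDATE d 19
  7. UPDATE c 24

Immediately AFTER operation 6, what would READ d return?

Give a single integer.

Answer: 19

Derivation:
Initial committed: {a=4, c=19, d=20, e=10}
Op 1: UPDATE c=26 (auto-commit; committed c=26)
Op 2: BEGIN: in_txn=True, pending={}
Op 3: UPDATE e=17 (pending; pending now {e=17})
Op 4: ROLLBACK: discarded pending ['e']; in_txn=False
Op 5: BEGIN: in_txn=True, pending={}
Op 6: UPDATE d=19 (pending; pending now {d=19})
After op 6: visible(d) = 19 (pending={d=19}, committed={a=4, c=26, d=20, e=10})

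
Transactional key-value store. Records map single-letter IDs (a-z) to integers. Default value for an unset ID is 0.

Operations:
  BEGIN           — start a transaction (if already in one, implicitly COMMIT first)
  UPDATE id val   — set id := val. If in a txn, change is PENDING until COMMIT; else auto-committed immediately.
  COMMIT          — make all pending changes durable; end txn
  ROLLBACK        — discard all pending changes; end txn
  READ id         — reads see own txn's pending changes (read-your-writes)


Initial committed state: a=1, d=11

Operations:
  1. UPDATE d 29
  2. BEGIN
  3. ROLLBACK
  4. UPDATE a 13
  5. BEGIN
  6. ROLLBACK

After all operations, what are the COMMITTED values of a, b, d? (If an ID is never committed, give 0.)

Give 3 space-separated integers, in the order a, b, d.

Initial committed: {a=1, d=11}
Op 1: UPDATE d=29 (auto-commit; committed d=29)
Op 2: BEGIN: in_txn=True, pending={}
Op 3: ROLLBACK: discarded pending []; in_txn=False
Op 4: UPDATE a=13 (auto-commit; committed a=13)
Op 5: BEGIN: in_txn=True, pending={}
Op 6: ROLLBACK: discarded pending []; in_txn=False
Final committed: {a=13, d=29}

Answer: 13 0 29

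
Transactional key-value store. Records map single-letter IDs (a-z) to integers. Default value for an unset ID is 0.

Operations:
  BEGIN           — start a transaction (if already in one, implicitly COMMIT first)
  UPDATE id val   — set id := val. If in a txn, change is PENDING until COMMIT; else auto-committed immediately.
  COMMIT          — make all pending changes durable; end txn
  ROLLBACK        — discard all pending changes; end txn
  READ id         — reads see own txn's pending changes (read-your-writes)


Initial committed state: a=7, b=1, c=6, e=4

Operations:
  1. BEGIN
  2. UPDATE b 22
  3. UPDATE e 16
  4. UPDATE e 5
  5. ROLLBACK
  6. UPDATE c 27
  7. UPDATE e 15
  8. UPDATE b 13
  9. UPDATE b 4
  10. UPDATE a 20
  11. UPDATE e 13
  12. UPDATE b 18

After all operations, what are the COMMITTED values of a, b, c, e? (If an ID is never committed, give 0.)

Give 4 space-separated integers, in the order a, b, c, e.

Answer: 20 18 27 13

Derivation:
Initial committed: {a=7, b=1, c=6, e=4}
Op 1: BEGIN: in_txn=True, pending={}
Op 2: UPDATE b=22 (pending; pending now {b=22})
Op 3: UPDATE e=16 (pending; pending now {b=22, e=16})
Op 4: UPDATE e=5 (pending; pending now {b=22, e=5})
Op 5: ROLLBACK: discarded pending ['b', 'e']; in_txn=False
Op 6: UPDATE c=27 (auto-commit; committed c=27)
Op 7: UPDATE e=15 (auto-commit; committed e=15)
Op 8: UPDATE b=13 (auto-commit; committed b=13)
Op 9: UPDATE b=4 (auto-commit; committed b=4)
Op 10: UPDATE a=20 (auto-commit; committed a=20)
Op 11: UPDATE e=13 (auto-commit; committed e=13)
Op 12: UPDATE b=18 (auto-commit; committed b=18)
Final committed: {a=20, b=18, c=27, e=13}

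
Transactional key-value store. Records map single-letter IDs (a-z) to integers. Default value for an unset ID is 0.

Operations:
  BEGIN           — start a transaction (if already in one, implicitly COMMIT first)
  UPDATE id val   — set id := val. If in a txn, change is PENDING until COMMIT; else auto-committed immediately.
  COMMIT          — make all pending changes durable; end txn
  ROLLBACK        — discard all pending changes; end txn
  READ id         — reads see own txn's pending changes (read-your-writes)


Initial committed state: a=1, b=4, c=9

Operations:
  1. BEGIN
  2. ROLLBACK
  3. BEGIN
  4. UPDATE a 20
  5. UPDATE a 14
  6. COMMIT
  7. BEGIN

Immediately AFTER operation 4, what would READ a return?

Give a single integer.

Initial committed: {a=1, b=4, c=9}
Op 1: BEGIN: in_txn=True, pending={}
Op 2: ROLLBACK: discarded pending []; in_txn=False
Op 3: BEGIN: in_txn=True, pending={}
Op 4: UPDATE a=20 (pending; pending now {a=20})
After op 4: visible(a) = 20 (pending={a=20}, committed={a=1, b=4, c=9})

Answer: 20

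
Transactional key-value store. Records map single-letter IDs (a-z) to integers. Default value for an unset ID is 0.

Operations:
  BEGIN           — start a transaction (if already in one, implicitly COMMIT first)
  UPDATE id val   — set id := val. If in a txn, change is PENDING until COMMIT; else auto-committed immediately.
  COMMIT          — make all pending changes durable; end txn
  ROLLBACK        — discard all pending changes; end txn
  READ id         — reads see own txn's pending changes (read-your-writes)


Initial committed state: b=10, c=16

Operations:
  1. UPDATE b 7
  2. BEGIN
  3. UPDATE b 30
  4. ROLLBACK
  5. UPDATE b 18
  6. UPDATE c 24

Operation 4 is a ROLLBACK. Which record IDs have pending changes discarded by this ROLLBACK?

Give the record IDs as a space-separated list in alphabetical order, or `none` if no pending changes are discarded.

Answer: b

Derivation:
Initial committed: {b=10, c=16}
Op 1: UPDATE b=7 (auto-commit; committed b=7)
Op 2: BEGIN: in_txn=True, pending={}
Op 3: UPDATE b=30 (pending; pending now {b=30})
Op 4: ROLLBACK: discarded pending ['b']; in_txn=False
Op 5: UPDATE b=18 (auto-commit; committed b=18)
Op 6: UPDATE c=24 (auto-commit; committed c=24)
ROLLBACK at op 4 discards: ['b']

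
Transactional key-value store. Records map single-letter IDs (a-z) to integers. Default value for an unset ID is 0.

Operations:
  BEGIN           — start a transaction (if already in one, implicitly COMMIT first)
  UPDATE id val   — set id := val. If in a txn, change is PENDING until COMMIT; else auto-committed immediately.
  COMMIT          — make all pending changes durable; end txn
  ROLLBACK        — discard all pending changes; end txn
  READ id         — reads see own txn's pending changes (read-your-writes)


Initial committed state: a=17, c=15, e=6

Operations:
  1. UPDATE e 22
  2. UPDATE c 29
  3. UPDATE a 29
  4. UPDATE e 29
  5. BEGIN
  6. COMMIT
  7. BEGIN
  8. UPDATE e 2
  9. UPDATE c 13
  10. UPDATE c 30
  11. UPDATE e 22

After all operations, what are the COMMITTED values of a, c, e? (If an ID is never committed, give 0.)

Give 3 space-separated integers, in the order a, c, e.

Answer: 29 29 29

Derivation:
Initial committed: {a=17, c=15, e=6}
Op 1: UPDATE e=22 (auto-commit; committed e=22)
Op 2: UPDATE c=29 (auto-commit; committed c=29)
Op 3: UPDATE a=29 (auto-commit; committed a=29)
Op 4: UPDATE e=29 (auto-commit; committed e=29)
Op 5: BEGIN: in_txn=True, pending={}
Op 6: COMMIT: merged [] into committed; committed now {a=29, c=29, e=29}
Op 7: BEGIN: in_txn=True, pending={}
Op 8: UPDATE e=2 (pending; pending now {e=2})
Op 9: UPDATE c=13 (pending; pending now {c=13, e=2})
Op 10: UPDATE c=30 (pending; pending now {c=30, e=2})
Op 11: UPDATE e=22 (pending; pending now {c=30, e=22})
Final committed: {a=29, c=29, e=29}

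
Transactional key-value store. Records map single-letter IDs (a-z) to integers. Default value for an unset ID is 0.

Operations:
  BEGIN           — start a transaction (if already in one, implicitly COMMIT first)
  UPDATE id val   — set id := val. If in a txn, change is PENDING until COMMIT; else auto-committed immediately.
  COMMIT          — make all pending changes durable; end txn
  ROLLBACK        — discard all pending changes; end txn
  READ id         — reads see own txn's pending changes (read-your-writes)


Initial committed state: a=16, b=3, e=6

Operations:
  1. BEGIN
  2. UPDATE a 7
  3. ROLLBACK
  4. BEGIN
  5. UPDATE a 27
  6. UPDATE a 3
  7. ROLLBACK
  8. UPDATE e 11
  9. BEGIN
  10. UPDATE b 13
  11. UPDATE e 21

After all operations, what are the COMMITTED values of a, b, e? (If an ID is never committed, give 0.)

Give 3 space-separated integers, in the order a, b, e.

Initial committed: {a=16, b=3, e=6}
Op 1: BEGIN: in_txn=True, pending={}
Op 2: UPDATE a=7 (pending; pending now {a=7})
Op 3: ROLLBACK: discarded pending ['a']; in_txn=False
Op 4: BEGIN: in_txn=True, pending={}
Op 5: UPDATE a=27 (pending; pending now {a=27})
Op 6: UPDATE a=3 (pending; pending now {a=3})
Op 7: ROLLBACK: discarded pending ['a']; in_txn=False
Op 8: UPDATE e=11 (auto-commit; committed e=11)
Op 9: BEGIN: in_txn=True, pending={}
Op 10: UPDATE b=13 (pending; pending now {b=13})
Op 11: UPDATE e=21 (pending; pending now {b=13, e=21})
Final committed: {a=16, b=3, e=11}

Answer: 16 3 11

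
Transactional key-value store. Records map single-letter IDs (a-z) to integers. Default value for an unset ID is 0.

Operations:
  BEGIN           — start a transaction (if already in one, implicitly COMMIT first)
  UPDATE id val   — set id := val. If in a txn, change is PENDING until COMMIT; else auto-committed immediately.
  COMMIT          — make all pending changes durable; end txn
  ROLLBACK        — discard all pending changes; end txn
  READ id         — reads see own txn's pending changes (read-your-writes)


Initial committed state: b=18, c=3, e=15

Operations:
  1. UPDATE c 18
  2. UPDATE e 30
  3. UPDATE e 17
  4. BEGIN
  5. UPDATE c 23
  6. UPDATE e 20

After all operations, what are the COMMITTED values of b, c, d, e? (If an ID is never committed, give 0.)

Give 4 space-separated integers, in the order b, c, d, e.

Initial committed: {b=18, c=3, e=15}
Op 1: UPDATE c=18 (auto-commit; committed c=18)
Op 2: UPDATE e=30 (auto-commit; committed e=30)
Op 3: UPDATE e=17 (auto-commit; committed e=17)
Op 4: BEGIN: in_txn=True, pending={}
Op 5: UPDATE c=23 (pending; pending now {c=23})
Op 6: UPDATE e=20 (pending; pending now {c=23, e=20})
Final committed: {b=18, c=18, e=17}

Answer: 18 18 0 17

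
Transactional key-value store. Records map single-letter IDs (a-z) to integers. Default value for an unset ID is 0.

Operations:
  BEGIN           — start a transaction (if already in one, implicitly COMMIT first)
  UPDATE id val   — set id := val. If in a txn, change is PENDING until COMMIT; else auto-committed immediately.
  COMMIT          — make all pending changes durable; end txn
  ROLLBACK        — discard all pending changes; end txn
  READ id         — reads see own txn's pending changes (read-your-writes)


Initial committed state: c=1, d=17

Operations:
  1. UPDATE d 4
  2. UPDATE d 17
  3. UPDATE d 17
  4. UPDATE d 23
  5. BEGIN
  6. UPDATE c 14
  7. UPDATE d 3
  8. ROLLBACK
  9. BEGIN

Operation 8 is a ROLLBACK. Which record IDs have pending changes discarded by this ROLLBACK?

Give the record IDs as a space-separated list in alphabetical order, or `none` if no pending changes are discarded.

Initial committed: {c=1, d=17}
Op 1: UPDATE d=4 (auto-commit; committed d=4)
Op 2: UPDATE d=17 (auto-commit; committed d=17)
Op 3: UPDATE d=17 (auto-commit; committed d=17)
Op 4: UPDATE d=23 (auto-commit; committed d=23)
Op 5: BEGIN: in_txn=True, pending={}
Op 6: UPDATE c=14 (pending; pending now {c=14})
Op 7: UPDATE d=3 (pending; pending now {c=14, d=3})
Op 8: ROLLBACK: discarded pending ['c', 'd']; in_txn=False
Op 9: BEGIN: in_txn=True, pending={}
ROLLBACK at op 8 discards: ['c', 'd']

Answer: c d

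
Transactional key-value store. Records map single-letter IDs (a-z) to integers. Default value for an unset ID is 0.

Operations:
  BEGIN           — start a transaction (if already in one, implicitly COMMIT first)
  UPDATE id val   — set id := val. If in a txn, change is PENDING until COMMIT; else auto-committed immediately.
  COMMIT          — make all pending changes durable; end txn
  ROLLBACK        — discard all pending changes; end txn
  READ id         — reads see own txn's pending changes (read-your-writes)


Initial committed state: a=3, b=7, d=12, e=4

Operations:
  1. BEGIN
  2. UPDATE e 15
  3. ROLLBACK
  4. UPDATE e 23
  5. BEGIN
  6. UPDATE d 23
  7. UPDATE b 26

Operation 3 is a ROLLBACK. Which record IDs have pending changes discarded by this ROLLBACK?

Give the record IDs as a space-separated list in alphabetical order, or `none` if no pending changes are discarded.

Initial committed: {a=3, b=7, d=12, e=4}
Op 1: BEGIN: in_txn=True, pending={}
Op 2: UPDATE e=15 (pending; pending now {e=15})
Op 3: ROLLBACK: discarded pending ['e']; in_txn=False
Op 4: UPDATE e=23 (auto-commit; committed e=23)
Op 5: BEGIN: in_txn=True, pending={}
Op 6: UPDATE d=23 (pending; pending now {d=23})
Op 7: UPDATE b=26 (pending; pending now {b=26, d=23})
ROLLBACK at op 3 discards: ['e']

Answer: e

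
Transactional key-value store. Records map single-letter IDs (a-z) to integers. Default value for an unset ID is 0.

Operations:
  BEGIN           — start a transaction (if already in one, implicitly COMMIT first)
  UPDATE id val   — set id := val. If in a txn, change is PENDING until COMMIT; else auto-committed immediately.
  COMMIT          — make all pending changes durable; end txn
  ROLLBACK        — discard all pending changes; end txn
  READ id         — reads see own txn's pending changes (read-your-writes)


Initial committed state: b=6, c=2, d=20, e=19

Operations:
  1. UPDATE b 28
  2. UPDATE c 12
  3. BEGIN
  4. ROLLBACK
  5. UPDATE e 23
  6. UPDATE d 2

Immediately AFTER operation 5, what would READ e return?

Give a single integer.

Initial committed: {b=6, c=2, d=20, e=19}
Op 1: UPDATE b=28 (auto-commit; committed b=28)
Op 2: UPDATE c=12 (auto-commit; committed c=12)
Op 3: BEGIN: in_txn=True, pending={}
Op 4: ROLLBACK: discarded pending []; in_txn=False
Op 5: UPDATE e=23 (auto-commit; committed e=23)
After op 5: visible(e) = 23 (pending={}, committed={b=28, c=12, d=20, e=23})

Answer: 23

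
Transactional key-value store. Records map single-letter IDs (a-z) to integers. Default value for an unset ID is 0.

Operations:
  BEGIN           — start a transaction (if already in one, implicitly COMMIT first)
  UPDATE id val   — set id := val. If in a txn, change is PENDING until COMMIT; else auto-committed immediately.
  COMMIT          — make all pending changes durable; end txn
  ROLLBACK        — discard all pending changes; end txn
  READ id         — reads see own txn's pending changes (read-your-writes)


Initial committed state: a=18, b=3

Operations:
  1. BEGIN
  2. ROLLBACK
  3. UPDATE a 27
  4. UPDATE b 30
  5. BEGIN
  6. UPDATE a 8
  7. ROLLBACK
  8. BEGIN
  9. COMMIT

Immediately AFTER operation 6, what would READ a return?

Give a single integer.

Answer: 8

Derivation:
Initial committed: {a=18, b=3}
Op 1: BEGIN: in_txn=True, pending={}
Op 2: ROLLBACK: discarded pending []; in_txn=False
Op 3: UPDATE a=27 (auto-commit; committed a=27)
Op 4: UPDATE b=30 (auto-commit; committed b=30)
Op 5: BEGIN: in_txn=True, pending={}
Op 6: UPDATE a=8 (pending; pending now {a=8})
After op 6: visible(a) = 8 (pending={a=8}, committed={a=27, b=30})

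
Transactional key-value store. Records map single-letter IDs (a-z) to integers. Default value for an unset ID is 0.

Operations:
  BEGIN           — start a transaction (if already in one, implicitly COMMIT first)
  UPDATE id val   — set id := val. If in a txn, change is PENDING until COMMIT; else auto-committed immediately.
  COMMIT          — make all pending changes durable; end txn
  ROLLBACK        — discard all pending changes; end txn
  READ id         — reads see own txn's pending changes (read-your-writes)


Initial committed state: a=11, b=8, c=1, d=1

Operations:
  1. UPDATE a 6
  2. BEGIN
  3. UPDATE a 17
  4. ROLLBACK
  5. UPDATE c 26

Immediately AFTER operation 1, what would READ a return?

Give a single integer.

Initial committed: {a=11, b=8, c=1, d=1}
Op 1: UPDATE a=6 (auto-commit; committed a=6)
After op 1: visible(a) = 6 (pending={}, committed={a=6, b=8, c=1, d=1})

Answer: 6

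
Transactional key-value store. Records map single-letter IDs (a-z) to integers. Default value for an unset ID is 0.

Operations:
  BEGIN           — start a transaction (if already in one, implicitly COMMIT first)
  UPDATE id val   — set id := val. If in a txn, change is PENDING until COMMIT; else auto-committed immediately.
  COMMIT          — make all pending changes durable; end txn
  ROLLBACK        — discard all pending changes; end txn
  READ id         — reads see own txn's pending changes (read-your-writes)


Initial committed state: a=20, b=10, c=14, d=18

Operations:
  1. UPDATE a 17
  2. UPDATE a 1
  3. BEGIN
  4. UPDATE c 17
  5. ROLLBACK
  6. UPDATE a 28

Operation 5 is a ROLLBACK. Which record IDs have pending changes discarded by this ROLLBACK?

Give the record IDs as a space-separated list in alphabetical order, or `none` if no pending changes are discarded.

Initial committed: {a=20, b=10, c=14, d=18}
Op 1: UPDATE a=17 (auto-commit; committed a=17)
Op 2: UPDATE a=1 (auto-commit; committed a=1)
Op 3: BEGIN: in_txn=True, pending={}
Op 4: UPDATE c=17 (pending; pending now {c=17})
Op 5: ROLLBACK: discarded pending ['c']; in_txn=False
Op 6: UPDATE a=28 (auto-commit; committed a=28)
ROLLBACK at op 5 discards: ['c']

Answer: c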